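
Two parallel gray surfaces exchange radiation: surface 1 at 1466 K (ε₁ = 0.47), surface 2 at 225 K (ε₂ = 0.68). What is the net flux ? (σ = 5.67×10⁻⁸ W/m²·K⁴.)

For two large parallel gray plates, q = σ(T₁⁴ − T₂⁴) / (1/ε₁ + 1/ε₂ − 1).
1/ε₁ + 1/ε₂ − 1 = 1/0.47 + 1/0.68 − 1 = 2.598.
T₁⁴ − T₂⁴ = 4.62×10^12 − 2.56×10^9 = 4.62×10^12 K⁴.
q = 5.67×10⁻⁸ × 4.62×10^12 / 2.598 = 1.01×10^5 W/m².

q ≈ 1.01×10^5 W/m²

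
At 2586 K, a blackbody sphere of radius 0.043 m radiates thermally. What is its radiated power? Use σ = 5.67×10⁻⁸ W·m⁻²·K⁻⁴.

A = 4πr² = 4π × (0.043)² = 0.0232 m².
P = σAT⁴ = 5.67×10⁻⁸ × 0.0232 × (2586)⁴ = 5.67×10⁻⁸ × 0.0232 × 4.47×10^13.
P = 58900 W.

P ≈ 58900 W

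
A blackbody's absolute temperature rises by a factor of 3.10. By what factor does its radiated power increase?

P ∝ T⁴, so the power scales as (3.10)⁴ = 92.4.

factor ≈ 92.4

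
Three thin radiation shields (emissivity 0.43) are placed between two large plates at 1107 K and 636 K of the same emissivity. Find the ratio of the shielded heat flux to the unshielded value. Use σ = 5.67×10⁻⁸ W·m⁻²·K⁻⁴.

With N identical shields there are N+1 = 4 gaps in series, each with the same radiative resistance, so the flux falls to 1/(N+1) of its unshielded value.

ratio ≈ 0.250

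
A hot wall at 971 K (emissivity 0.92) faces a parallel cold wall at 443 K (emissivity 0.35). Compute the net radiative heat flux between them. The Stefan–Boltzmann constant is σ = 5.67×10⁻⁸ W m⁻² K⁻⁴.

q ≈ 16400 W/m²

For two large parallel gray plates, q = σ(T₁⁴ − T₂⁴) / (1/ε₁ + 1/ε₂ − 1).
1/ε₁ + 1/ε₂ − 1 = 1/0.92 + 1/0.35 − 1 = 2.944.
T₁⁴ − T₂⁴ = 8.89×10^11 − 3.85×10^10 = 8.50×10^11 K⁴.
q = 5.67×10⁻⁸ × 8.50×10^11 / 2.944 = 16400 W/m².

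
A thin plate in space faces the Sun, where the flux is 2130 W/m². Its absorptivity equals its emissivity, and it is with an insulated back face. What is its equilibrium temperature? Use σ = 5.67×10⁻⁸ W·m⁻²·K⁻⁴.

T ≈ 440 K

Absorbed flux αS = emitted flux εσT⁴ (one radiating face); with α = ε, T = (S/σ)^(1/4).
T = (2130 / 5.67×10⁻⁸)^(1/4) = (3.76×10^10)^(1/4).
T = 440 K.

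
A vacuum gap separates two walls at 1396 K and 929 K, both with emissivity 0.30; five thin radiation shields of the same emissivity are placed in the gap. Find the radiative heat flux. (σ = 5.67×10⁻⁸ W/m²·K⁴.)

Each of the 6 gaps contributes resistance (2/ε − 1) = 2/0.30 − 1 = 5.667; total = 34.00.
q = σ(T₁⁴ − T₂⁴) / 34.00 = 5.67×10⁻⁸ × 3.05×10^12 / 34.00 = 5090 W/m².

q ≈ 5090 W/m²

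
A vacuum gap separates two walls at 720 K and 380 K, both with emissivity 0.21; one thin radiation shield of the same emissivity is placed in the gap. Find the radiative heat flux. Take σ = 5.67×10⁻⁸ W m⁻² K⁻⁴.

Each of the 2 gaps contributes resistance (2/ε − 1) = 2/0.21 − 1 = 8.524; total = 17.05.
q = σ(T₁⁴ − T₂⁴) / 17.05 = 5.67×10⁻⁸ × 2.48×10^11 / 17.05 = 824 W/m².

q ≈ 824 W/m²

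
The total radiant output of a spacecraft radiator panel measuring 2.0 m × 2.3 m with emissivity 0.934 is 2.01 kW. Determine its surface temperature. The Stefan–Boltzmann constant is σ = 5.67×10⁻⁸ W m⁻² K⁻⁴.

T ≈ 301 K

A = 2.0 × 2.3 = 4.60 m².
From P = εσAT⁴, T = (P / εσA)^(1/4) = (2010 / (0.934 × 5.67×10⁻⁸ × 4.60))^(1/4).
T = (8.25×10^9)^(1/4) = 301 K.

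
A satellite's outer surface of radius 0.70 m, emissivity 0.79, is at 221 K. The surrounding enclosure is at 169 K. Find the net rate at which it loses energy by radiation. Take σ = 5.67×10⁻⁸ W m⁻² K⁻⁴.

A = 4πr² = 4π × (0.70)² = 6.16 m².
Q = εσA(T⁴ − T_s⁴). T⁴ − T_s⁴ = (221)⁴ − (169)⁴ = 2.39×10^9 − 8.16×10^8 = 1.57×10^9 K⁴.
Q = 0.79 × 5.67×10⁻⁸ × 6.16 × 1.57×10^9 = 433 W.

Q ≈ 433 W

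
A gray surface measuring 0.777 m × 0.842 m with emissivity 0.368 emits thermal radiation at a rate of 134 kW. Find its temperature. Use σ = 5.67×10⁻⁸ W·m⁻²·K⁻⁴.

A = 0.777 × 0.842 = 0.654 m².
From P = εσAT⁴, T = (P / εσA)^(1/4) = (1.34×10^5 / (0.368 × 5.67×10⁻⁸ × 0.654))^(1/4).
T = (9.82×10^12)^(1/4) = 1770 K.

T ≈ 1770 K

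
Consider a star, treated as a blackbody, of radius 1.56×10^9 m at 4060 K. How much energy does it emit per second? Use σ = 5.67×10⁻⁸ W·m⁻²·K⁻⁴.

P ≈ 4.71×10^26 W

A = 4πr² = 4π × (1.56×10^9)² = 3.06×10^19 m².
P = σAT⁴ = 5.67×10⁻⁸ × 3.06×10^19 × (4060)⁴ = 5.67×10⁻⁸ × 3.06×10^19 × 2.72×10^14.
P = 4.71×10^26 W.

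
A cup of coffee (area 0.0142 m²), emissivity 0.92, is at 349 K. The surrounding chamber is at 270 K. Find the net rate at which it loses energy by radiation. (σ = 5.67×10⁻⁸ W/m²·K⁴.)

Q = εσA(T⁴ − T_s⁴). T⁴ − T_s⁴ = (349)⁴ − (270)⁴ = 1.48×10^10 − 5.31×10^9 = 9.52×10^9 K⁴.
Q = 0.92 × 5.67×10⁻⁸ × 0.0142 × 9.52×10^9 = 7.05 W.

Q ≈ 7.05 W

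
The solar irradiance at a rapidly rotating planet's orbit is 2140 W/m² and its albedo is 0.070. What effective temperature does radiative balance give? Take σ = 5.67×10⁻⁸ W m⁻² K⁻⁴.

Power absorbed = (1−a)S·πR²; power emitted = 4πR²σT⁴. Equating and cancelling πR²:
T = ((1−a)S / 4σ)^(1/4) = (1990 / (4 × 5.67×10⁻⁸))^(1/4) = (8.78×10^9)^(1/4).
T = 306 K.

T ≈ 306 K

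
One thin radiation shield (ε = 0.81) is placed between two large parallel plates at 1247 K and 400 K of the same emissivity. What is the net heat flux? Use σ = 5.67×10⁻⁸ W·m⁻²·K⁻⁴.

q ≈ 46200 W/m²

Each of the 2 gaps contributes resistance (2/ε − 1) = 2/0.81 − 1 = 1.469; total = 2.938.
q = σ(T₁⁴ − T₂⁴) / 2.938 = 5.67×10⁻⁸ × 2.39×10^12 / 2.938 = 46200 W/m².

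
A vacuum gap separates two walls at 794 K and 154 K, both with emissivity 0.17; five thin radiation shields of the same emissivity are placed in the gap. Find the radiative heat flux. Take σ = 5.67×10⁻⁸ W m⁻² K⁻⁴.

q ≈ 348 W/m²

Each of the 6 gaps contributes resistance (2/ε − 1) = 2/0.17 − 1 = 10.76; total = 64.59.
q = σ(T₁⁴ − T₂⁴) / 64.59 = 5.67×10⁻⁸ × 3.97×10^11 / 64.59 = 348 W/m².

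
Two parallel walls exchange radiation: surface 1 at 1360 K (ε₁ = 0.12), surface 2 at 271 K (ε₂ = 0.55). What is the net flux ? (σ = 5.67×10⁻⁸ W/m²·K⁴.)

q ≈ 21200 W/m²

For two large parallel gray plates, q = σ(T₁⁴ − T₂⁴) / (1/ε₁ + 1/ε₂ − 1).
1/ε₁ + 1/ε₂ − 1 = 1/0.12 + 1/0.55 − 1 = 9.152.
T₁⁴ − T₂⁴ = 3.42×10^12 − 5.39×10^9 = 3.42×10^12 K⁴.
q = 5.67×10⁻⁸ × 3.42×10^12 / 9.152 = 21200 W/m².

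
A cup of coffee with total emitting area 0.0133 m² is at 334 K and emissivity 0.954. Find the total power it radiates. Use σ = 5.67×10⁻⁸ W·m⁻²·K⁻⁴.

P = εσAT⁴ = 0.954 × 5.67×10⁻⁸ × 0.0133 × (334)⁴ = 0.954 × 5.67×10⁻⁸ × 0.0133 × 1.24×10^10.
P = 8.95 W.

P ≈ 8.95 W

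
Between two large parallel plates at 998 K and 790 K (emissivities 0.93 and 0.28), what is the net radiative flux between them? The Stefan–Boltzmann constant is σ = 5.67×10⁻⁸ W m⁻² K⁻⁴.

q ≈ 9370 W/m²

For two large parallel gray plates, q = σ(T₁⁴ − T₂⁴) / (1/ε₁ + 1/ε₂ − 1).
1/ε₁ + 1/ε₂ − 1 = 1/0.93 + 1/0.28 − 1 = 3.647.
T₁⁴ − T₂⁴ = 9.92×10^11 − 3.90×10^11 = 6.03×10^11 K⁴.
q = 5.67×10⁻⁸ × 6.03×10^11 / 3.647 = 9370 W/m².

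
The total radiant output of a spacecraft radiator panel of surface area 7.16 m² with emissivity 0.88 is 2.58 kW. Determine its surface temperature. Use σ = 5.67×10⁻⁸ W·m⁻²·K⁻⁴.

T ≈ 292 K

From P = εσAT⁴, T = (P / εσA)^(1/4) = (2580 / (0.88 × 5.67×10⁻⁸ × 7.16))^(1/4).
T = (7.22×10^9)^(1/4) = 292 K.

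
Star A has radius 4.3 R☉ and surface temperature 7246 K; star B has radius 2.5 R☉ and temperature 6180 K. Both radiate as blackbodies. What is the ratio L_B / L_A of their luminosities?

L = 4πR²σT⁴ ∝ R²T⁴, so L_B/L_A = (2.5/4.3)² × (6180/7246)⁴ = 0.338 × 0.529 = 0.179.

L_B/L_A ≈ 0.179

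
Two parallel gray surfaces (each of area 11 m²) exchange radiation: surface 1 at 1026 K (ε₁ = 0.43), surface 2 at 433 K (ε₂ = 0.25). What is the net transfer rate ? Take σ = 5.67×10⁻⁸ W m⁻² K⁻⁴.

Q ≈ 1.26×10^5 W

For two large parallel gray plates, q = σ(T₁⁴ − T₂⁴) / (1/ε₁ + 1/ε₂ − 1).
1/ε₁ + 1/ε₂ − 1 = 1/0.43 + 1/0.25 − 1 = 5.326.
T₁⁴ − T₂⁴ = 1.11×10^12 − 3.52×10^10 = 1.07×10^12 K⁴.
q = 5.67×10⁻⁸ × 1.07×10^12 / 5.326 = 11400 W/m².
Q = q·A = 11400 × 11 = 1.26×10^5 W.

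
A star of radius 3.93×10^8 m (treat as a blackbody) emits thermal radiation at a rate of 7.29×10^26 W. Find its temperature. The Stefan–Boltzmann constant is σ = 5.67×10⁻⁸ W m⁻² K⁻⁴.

A = 4πr² = 4π × (3.93×10^8)² = 1.94×10^18 m².
From P = σAT⁴, T = (P / σA)^(1/4) = (7.29×10^26 / (5.67×10⁻⁸ × 1.94×10^18))^(1/4).
T = (6.62×10^15)^(1/4) = 9020 K.

T ≈ 9020 K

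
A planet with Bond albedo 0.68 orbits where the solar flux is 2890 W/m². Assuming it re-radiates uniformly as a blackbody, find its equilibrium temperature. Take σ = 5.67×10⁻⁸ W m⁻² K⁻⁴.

T ≈ 253 K

Power absorbed = (1−a)S·πR²; power emitted = 4πR²σT⁴. Equating and cancelling πR²:
T = ((1−a)S / 4σ)^(1/4) = (925 / (4 × 5.67×10⁻⁸))^(1/4) = (4.08×10^9)^(1/4).
T = 253 K.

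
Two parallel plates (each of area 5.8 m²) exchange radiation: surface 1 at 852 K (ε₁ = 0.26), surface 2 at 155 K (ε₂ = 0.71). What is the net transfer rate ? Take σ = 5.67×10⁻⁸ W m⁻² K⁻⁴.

Q ≈ 40700 W

For two large parallel gray plates, q = σ(T₁⁴ − T₂⁴) / (1/ε₁ + 1/ε₂ − 1).
1/ε₁ + 1/ε₂ − 1 = 1/0.26 + 1/0.71 − 1 = 4.255.
T₁⁴ − T₂⁴ = 5.27×10^11 − 5.77×10^8 = 5.26×10^11 K⁴.
q = 5.67×10⁻⁸ × 5.26×10^11 / 4.255 = 7010 W/m².
Q = q·A = 7010 × 5.8 = 40700 W.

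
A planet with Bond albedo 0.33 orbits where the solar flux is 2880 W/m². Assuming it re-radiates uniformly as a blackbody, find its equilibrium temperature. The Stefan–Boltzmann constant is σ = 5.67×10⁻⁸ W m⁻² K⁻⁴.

T ≈ 304 K

Power absorbed = (1−a)S·πR²; power emitted = 4πR²σT⁴. Equating and cancelling πR²:
T = ((1−a)S / 4σ)^(1/4) = (1930 / (4 × 5.67×10⁻⁸))^(1/4) = (8.51×10^9)^(1/4).
T = 304 K.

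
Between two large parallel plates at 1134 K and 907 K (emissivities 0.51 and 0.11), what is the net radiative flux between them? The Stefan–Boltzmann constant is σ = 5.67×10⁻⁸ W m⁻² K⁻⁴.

q ≈ 5510 W/m²

For two large parallel gray plates, q = σ(T₁⁴ − T₂⁴) / (1/ε₁ + 1/ε₂ − 1).
1/ε₁ + 1/ε₂ − 1 = 1/0.51 + 1/0.11 − 1 = 10.05.
T₁⁴ − T₂⁴ = 1.65×10^12 − 6.77×10^11 = 9.77×10^11 K⁴.
q = 5.67×10⁻⁸ × 9.77×10^11 / 10.05 = 5510 W/m².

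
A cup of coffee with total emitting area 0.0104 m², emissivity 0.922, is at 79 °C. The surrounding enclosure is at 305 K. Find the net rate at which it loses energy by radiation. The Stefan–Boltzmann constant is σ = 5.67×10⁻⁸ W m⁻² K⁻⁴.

Q ≈ 3.64 W

Convert: 79 °C = 352 K.
Q = εσA(T⁴ − T_s⁴). T⁴ − T_s⁴ = (352)⁴ − (305)⁴ = 1.54×10^10 − 8.65×10^9 = 6.70×10^9 K⁴.
Q = 0.922 × 5.67×10⁻⁸ × 0.0104 × 6.70×10^9 = 3.64 W.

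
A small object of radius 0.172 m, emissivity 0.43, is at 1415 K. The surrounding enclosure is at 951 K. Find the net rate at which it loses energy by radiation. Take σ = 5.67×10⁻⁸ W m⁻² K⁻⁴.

A = 4πr² = 4π × (0.172)² = 0.372 m².
Q = εσA(T⁴ − T_s⁴). T⁴ − T_s⁴ = (1415)⁴ − (951)⁴ = 4.01×10^12 − 8.18×10^11 = 3.19×10^12 K⁴.
Q = 0.43 × 5.67×10⁻⁸ × 0.372 × 3.19×10^12 = 28900 W.

Q ≈ 28900 W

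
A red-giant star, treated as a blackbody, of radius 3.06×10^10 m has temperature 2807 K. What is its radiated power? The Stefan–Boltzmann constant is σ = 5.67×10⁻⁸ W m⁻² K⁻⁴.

A = 4πr² = 4π × (3.06×10^10)² = 1.18×10^22 m².
P = σAT⁴ = 5.67×10⁻⁸ × 1.18×10^22 × (2807)⁴ = 5.67×10⁻⁸ × 1.18×10^22 × 6.21×10^13.
P = 4.14×10^28 W.

P ≈ 4.14×10^28 W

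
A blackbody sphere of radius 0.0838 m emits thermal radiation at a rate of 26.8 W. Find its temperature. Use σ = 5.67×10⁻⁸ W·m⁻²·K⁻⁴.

A = 4πr² = 4π × (0.0838)² = 0.0882 m².
From P = σAT⁴, T = (P / σA)^(1/4) = (26.8 / (5.67×10⁻⁸ × 0.0882))^(1/4).
T = (5.36×10^9)^(1/4) = 271 K.

T ≈ 271 K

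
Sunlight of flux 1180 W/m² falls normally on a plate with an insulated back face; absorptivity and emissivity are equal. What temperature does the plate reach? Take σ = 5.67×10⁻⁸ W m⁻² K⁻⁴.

T ≈ 380 K

Absorbed flux αS = emitted flux εσT⁴ (one radiating face); with α = ε, T = (S/σ)^(1/4).
T = (1180 / 5.67×10⁻⁸)^(1/4) = (2.08×10^10)^(1/4).
T = 380 K.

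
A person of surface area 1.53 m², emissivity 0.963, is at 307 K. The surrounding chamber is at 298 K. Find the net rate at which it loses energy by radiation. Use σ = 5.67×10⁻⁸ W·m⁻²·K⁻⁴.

Q ≈ 83.3 W

Q = εσA(T⁴ − T_s⁴). T⁴ − T_s⁴ = (307)⁴ − (298)⁴ = 8.88×10^9 − 7.89×10^9 = 9.97×10^8 K⁴.
Q = 0.963 × 5.67×10⁻⁸ × 1.53 × 9.97×10^8 = 83.3 W.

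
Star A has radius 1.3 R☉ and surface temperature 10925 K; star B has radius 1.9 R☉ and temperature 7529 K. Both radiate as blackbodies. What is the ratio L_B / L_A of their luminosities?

L_B/L_A ≈ 0.482

L = 4πR²σT⁴ ∝ R²T⁴, so L_B/L_A = (1.9/1.3)² × (7529/10925)⁴ = 2.14 × 0.226 = 0.482.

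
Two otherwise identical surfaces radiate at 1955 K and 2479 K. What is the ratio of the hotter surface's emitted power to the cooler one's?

P ∝ T⁴, so the ratio is (2479/1955)⁴ = (1.268)⁴ = 2.59.

ratio ≈ 2.59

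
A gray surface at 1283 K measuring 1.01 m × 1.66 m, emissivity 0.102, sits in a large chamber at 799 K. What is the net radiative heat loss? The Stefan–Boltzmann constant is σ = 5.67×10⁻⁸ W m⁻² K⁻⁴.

Q ≈ 22300 W

A = 1.01 × 1.66 = 1.68 m².
Q = εσA(T⁴ − T_s⁴). T⁴ − T_s⁴ = (1283)⁴ − (799)⁴ = 2.71×10^12 − 4.08×10^11 = 2.30×10^12 K⁴.
Q = 0.102 × 5.67×10⁻⁸ × 1.68 × 2.30×10^12 = 22300 W.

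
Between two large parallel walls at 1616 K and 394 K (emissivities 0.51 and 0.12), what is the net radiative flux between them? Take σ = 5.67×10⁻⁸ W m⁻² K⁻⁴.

q ≈ 41500 W/m²

For two large parallel gray plates, q = σ(T₁⁴ − T₂⁴) / (1/ε₁ + 1/ε₂ − 1).
1/ε₁ + 1/ε₂ − 1 = 1/0.51 + 1/0.12 − 1 = 9.294.
T₁⁴ − T₂⁴ = 6.82×10^12 − 2.41×10^10 = 6.80×10^12 K⁴.
q = 5.67×10⁻⁸ × 6.80×10^12 / 9.294 = 41500 W/m².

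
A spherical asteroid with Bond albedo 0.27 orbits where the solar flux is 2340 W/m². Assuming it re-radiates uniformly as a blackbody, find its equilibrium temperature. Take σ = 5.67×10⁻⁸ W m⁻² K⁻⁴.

Power absorbed = (1−a)S·πR²; power emitted = 4πR²σT⁴. Equating and cancelling πR²:
T = ((1−a)S / 4σ)^(1/4) = (1710 / (4 × 5.67×10⁻⁸))^(1/4) = (7.53×10^9)^(1/4).
T = 295 K.

T ≈ 295 K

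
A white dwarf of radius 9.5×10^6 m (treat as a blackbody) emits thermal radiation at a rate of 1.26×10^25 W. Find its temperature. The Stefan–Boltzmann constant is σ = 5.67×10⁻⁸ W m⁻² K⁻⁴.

T ≈ 21000 K

A = 4πr² = 4π × (9.5×10^6)² = 1.13×10^15 m².
From P = σAT⁴, T = (P / σA)^(1/4) = (1.26×10^25 / (5.67×10⁻⁸ × 1.13×10^15))^(1/4).
T = (1.96×10^17)^(1/4) = 21000 K.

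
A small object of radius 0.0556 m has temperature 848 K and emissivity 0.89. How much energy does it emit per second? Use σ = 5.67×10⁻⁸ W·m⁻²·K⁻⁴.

P ≈ 1010 W

A = 4πr² = 4π × (0.0556)² = 0.0388 m².
P = εσAT⁴ = 0.89 × 5.67×10⁻⁸ × 0.0388 × (848)⁴ = 0.89 × 5.67×10⁻⁸ × 0.0388 × 5.17×10^11.
P = 1010 W.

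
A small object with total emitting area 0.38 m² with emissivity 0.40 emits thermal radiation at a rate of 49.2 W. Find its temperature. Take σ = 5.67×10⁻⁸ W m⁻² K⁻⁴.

From P = εσAT⁴, T = (P / εσA)^(1/4) = (49.2 / (0.40 × 5.67×10⁻⁸ × 0.380))^(1/4).
T = (5.71×10^9)^(1/4) = 275 K.

T ≈ 275 K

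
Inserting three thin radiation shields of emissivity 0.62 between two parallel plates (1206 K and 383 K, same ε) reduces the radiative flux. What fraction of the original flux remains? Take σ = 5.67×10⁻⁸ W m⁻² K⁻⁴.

With N identical shields there are N+1 = 4 gaps in series, each with the same radiative resistance, so the flux falls to 1/(N+1) of its unshielded value.

ratio ≈ 0.250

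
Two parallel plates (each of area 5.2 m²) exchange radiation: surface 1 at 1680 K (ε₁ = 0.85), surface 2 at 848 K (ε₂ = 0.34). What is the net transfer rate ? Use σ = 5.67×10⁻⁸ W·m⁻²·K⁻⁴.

For two large parallel gray plates, q = σ(T₁⁴ − T₂⁴) / (1/ε₁ + 1/ε₂ − 1).
1/ε₁ + 1/ε₂ − 1 = 1/0.85 + 1/0.34 − 1 = 3.118.
T₁⁴ − T₂⁴ = 7.97×10^12 − 5.17×10^11 = 7.45×10^12 K⁴.
q = 5.67×10⁻⁸ × 7.45×10^12 / 3.118 = 1.35×10^5 W/m².
Q = q·A = 1.35×10^5 × 5.2 = 7.04×10^5 W.

Q ≈ 7.04×10^5 W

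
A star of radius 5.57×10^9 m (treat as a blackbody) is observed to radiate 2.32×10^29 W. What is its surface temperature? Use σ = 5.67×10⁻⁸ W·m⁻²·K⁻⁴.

T ≈ 10100 K

A = 4πr² = 4π × (5.57×10^9)² = 3.90×10^20 m².
From P = σAT⁴, T = (P / σA)^(1/4) = (2.32×10^29 / (5.67×10⁻⁸ × 3.90×10^20))^(1/4).
T = (1.05×10^16)^(1/4) = 10100 K.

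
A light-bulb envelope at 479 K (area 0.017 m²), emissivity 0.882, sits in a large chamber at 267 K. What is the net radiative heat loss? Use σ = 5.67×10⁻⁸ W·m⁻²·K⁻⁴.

Q = εσA(T⁴ − T_s⁴). T⁴ − T_s⁴ = (479)⁴ − (267)⁴ = 5.26×10^10 − 5.08×10^9 = 4.76×10^10 K⁴.
Q = 0.882 × 5.67×10⁻⁸ × 0.0170 × 4.76×10^10 = 40.4 W.

Q ≈ 40.4 W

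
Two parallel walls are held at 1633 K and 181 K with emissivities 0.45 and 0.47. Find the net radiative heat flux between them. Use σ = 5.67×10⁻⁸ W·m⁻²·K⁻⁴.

For two large parallel gray plates, q = σ(T₁⁴ − T₂⁴) / (1/ε₁ + 1/ε₂ − 1).
1/ε₁ + 1/ε₂ − 1 = 1/0.45 + 1/0.47 − 1 = 3.350.
T₁⁴ − T₂⁴ = 7.11×10^12 − 1.07×10^9 = 7.11×10^12 K⁴.
q = 5.67×10⁻⁸ × 7.11×10^12 / 3.350 = 1.20×10^5 W/m².

q ≈ 1.20×10^5 W/m²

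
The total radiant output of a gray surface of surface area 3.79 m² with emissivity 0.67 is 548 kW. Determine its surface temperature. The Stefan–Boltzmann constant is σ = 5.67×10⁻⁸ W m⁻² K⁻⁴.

T ≈ 1400 K

From P = εσAT⁴, T = (P / εσA)^(1/4) = (5.48×10^5 / (0.67 × 5.67×10⁻⁸ × 3.79))^(1/4).
T = (3.81×10^12)^(1/4) = 1400 K.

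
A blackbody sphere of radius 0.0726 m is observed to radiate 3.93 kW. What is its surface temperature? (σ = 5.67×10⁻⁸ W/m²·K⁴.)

A = 4πr² = 4π × (0.0726)² = 0.0662 m².
From P = σAT⁴, T = (P / σA)^(1/4) = (3930 / (5.67×10⁻⁸ × 0.0662))^(1/4).
T = (1.05×10^12)^(1/4) = 1010 K.

T ≈ 1010 K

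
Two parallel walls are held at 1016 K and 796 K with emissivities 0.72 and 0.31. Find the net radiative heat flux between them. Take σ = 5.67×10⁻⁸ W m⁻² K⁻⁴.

q ≈ 10400 W/m²

For two large parallel gray plates, q = σ(T₁⁴ − T₂⁴) / (1/ε₁ + 1/ε₂ − 1).
1/ε₁ + 1/ε₂ − 1 = 1/0.72 + 1/0.31 − 1 = 3.615.
T₁⁴ − T₂⁴ = 1.07×10^12 − 4.01×10^11 = 6.64×10^11 K⁴.
q = 5.67×10⁻⁸ × 6.64×10^11 / 3.615 = 10400 W/m².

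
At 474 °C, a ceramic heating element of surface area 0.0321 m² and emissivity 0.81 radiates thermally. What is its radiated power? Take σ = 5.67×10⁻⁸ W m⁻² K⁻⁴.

P ≈ 459 W

474 °C = 747 K.
P = εσAT⁴ = 0.81 × 5.67×10⁻⁸ × 0.0321 × (747)⁴ = 0.81 × 5.67×10⁻⁸ × 0.0321 × 3.11×10^11.
P = 459 W.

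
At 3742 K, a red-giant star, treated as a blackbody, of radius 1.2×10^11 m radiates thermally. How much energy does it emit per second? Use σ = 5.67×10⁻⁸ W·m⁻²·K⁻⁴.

A = 4πr² = 4π × (1.2×10^11)² = 1.81×10^23 m².
P = σAT⁴ = 5.67×10⁻⁸ × 1.81×10^23 × (3742)⁴ = 5.67×10⁻⁸ × 1.81×10^23 × 1.96×10^14.
P = 2.01×10^30 W.

P ≈ 2.01×10^30 W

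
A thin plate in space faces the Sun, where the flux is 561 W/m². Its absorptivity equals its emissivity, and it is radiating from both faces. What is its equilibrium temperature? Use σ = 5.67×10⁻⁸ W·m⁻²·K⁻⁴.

Absorbed flux αS = emitted flux 2εσT⁴ per unit area; with α = ε this gives T = (S/2σ)^(1/4).
T = (561 / (2 × 5.67×10⁻⁸))^(1/4) = (4.95×10^9)^(1/4).
T = 265 K.

T ≈ 265 K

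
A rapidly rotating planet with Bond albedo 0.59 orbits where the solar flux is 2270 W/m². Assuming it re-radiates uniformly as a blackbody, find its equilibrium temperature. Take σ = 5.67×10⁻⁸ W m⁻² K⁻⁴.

T ≈ 253 K

Power absorbed = (1−a)S·πR²; power emitted = 4πR²σT⁴. Equating and cancelling πR²:
T = ((1−a)S / 4σ)^(1/4) = (931 / (4 × 5.67×10⁻⁸))^(1/4) = (4.10×10^9)^(1/4).
T = 253 K.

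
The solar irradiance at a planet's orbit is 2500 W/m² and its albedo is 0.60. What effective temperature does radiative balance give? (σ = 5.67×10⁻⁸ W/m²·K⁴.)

Power absorbed = (1−a)S·πR²; power emitted = 4πR²σT⁴. Equating and cancelling πR²:
T = ((1−a)S / 4σ)^(1/4) = (1000 / (4 × 5.67×10⁻⁸))^(1/4) = (4.41×10^9)^(1/4).
T = 258 K.

T ≈ 258 K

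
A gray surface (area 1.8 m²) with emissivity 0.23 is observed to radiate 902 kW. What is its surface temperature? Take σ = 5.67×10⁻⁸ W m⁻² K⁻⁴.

From P = εσAT⁴, T = (P / εσA)^(1/4) = (9.02×10^5 / (0.23 × 5.67×10⁻⁸ × 1.80))^(1/4).
T = (3.84×10^13)^(1/4) = 2490 K.

T ≈ 2490 K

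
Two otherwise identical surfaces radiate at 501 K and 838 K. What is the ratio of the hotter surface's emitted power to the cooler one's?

ratio ≈ 7.83

P ∝ T⁴, so the ratio is (838/501)⁴ = (1.673)⁴ = 7.83.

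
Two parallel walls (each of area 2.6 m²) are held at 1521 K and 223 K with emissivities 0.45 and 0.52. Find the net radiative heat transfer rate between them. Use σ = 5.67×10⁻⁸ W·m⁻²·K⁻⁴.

For two large parallel gray plates, q = σ(T₁⁴ − T₂⁴) / (1/ε₁ + 1/ε₂ − 1).
1/ε₁ + 1/ε₂ − 1 = 1/0.45 + 1/0.52 − 1 = 3.145.
T₁⁴ − T₂⁴ = 5.35×10^12 − 2.47×10^9 = 5.35×10^12 K⁴.
q = 5.67×10⁻⁸ × 5.35×10^12 / 3.145 = 96400 W/m².
Q = q·A = 96400 × 2.6 = 2.51×10^5 W.

Q ≈ 2.51×10^5 W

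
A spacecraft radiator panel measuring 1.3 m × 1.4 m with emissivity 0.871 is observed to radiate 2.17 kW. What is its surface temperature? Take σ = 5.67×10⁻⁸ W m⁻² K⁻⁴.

T ≈ 394 K

A = 1.3 × 1.4 = 1.82 m².
From P = εσAT⁴, T = (P / εσA)^(1/4) = (2170 / (0.871 × 5.67×10⁻⁸ × 1.82))^(1/4).
T = (2.41×10^10)^(1/4) = 394 K.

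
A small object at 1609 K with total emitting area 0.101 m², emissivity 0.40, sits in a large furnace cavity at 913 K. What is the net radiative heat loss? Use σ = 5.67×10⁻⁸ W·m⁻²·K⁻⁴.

Q ≈ 13800 W

Q = εσA(T⁴ − T_s⁴). T⁴ − T_s⁴ = (1609)⁴ − (913)⁴ = 6.70×10^12 − 6.95×10^11 = 6.01×10^12 K⁴.
Q = 0.40 × 5.67×10⁻⁸ × 0.101 × 6.01×10^12 = 13800 W.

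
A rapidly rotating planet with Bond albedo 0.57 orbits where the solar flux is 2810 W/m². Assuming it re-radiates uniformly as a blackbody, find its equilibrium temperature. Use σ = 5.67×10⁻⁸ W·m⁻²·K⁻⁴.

Power absorbed = (1−a)S·πR²; power emitted = 4πR²σT⁴. Equating and cancelling πR²:
T = ((1−a)S / 4σ)^(1/4) = (1210 / (4 × 5.67×10⁻⁸))^(1/4) = (5.33×10^9)^(1/4).
T = 270 K.

T ≈ 270 K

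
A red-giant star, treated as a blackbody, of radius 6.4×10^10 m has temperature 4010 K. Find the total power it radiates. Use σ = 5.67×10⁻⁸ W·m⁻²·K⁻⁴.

A = 4πr² = 4π × (6.4×10^10)² = 5.15×10^22 m².
P = σAT⁴ = 5.67×10⁻⁸ × 5.15×10^22 × (4010)⁴ = 5.67×10⁻⁸ × 5.15×10^22 × 2.59×10^14.
P = 7.55×10^29 W.

P ≈ 7.55×10^29 W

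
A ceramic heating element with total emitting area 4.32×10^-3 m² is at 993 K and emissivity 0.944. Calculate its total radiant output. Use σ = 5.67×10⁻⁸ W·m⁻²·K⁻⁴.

Stefan–Boltzmann: P = εσAT⁴ = 0.944 × 5.67×10⁻⁸ × 4.32×10^-3 × (993)⁴ = 0.944 × 5.67×10⁻⁸ × 4.32×10^-3 × 9.72×10^11.
P = 225 W.

P ≈ 225 W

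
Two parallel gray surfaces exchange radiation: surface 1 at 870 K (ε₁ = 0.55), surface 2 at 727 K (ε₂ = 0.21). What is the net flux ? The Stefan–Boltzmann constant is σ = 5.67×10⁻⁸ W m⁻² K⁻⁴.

q ≈ 2980 W/m²

For two large parallel gray plates, q = σ(T₁⁴ − T₂⁴) / (1/ε₁ + 1/ε₂ − 1).
1/ε₁ + 1/ε₂ − 1 = 1/0.55 + 1/0.21 − 1 = 5.580.
T₁⁴ − T₂⁴ = 5.73×10^11 − 2.79×10^11 = 2.94×10^11 K⁴.
q = 5.67×10⁻⁸ × 2.94×10^11 / 5.580 = 2980 W/m².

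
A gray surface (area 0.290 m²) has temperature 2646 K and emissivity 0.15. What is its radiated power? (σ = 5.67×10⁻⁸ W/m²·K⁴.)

Stefan–Boltzmann: P = εσAT⁴ = 0.15 × 5.67×10⁻⁸ × 0.290 × (2646)⁴ = 0.15 × 5.67×10⁻⁸ × 0.290 × 4.90×10^13.
P = 1.21×10^5 W.

P ≈ 1.21×10^5 W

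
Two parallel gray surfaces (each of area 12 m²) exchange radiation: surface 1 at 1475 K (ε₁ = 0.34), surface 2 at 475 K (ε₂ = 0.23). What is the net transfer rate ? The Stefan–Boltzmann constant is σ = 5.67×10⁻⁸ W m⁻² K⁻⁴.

For two large parallel gray plates, q = σ(T₁⁴ − T₂⁴) / (1/ε₁ + 1/ε₂ − 1).
1/ε₁ + 1/ε₂ − 1 = 1/0.34 + 1/0.23 − 1 = 6.289.
T₁⁴ − T₂⁴ = 4.73×10^12 − 5.09×10^10 = 4.68×10^12 K⁴.
q = 5.67×10⁻⁸ × 4.68×10^12 / 6.289 = 42200 W/m².
Q = q·A = 42200 × 12 = 5.07×10^5 W.

Q ≈ 5.07×10^5 W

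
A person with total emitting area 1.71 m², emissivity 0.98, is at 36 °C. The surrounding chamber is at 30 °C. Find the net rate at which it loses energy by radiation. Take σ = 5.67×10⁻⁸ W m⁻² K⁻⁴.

Q ≈ 65.3 W

Convert: 36 °C = 309 K; 30 °C = 303 K.
Q = εσA(T⁴ − T_s⁴). T⁴ − T_s⁴ = (309)⁴ − (303)⁴ = 9.12×10^9 − 8.43×10^9 = 6.88×10^8 K⁴.
Q = 0.98 × 5.67×10⁻⁸ × 1.71 × 6.88×10^8 = 65.3 W.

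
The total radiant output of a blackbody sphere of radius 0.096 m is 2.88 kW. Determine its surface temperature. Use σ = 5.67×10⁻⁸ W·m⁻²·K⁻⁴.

T ≈ 814 K

A = 4πr² = 4π × (0.096)² = 0.116 m².
From P = σAT⁴, T = (P / σA)^(1/4) = (2880 / (5.67×10⁻⁸ × 0.116))^(1/4).
T = (4.39×10^11)^(1/4) = 814 K.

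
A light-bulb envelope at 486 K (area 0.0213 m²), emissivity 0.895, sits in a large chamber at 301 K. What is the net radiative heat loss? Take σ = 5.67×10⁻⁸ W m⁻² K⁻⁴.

Q = εσA(T⁴ − T_s⁴). T⁴ − T_s⁴ = (486)⁴ − (301)⁴ = 5.58×10^10 − 8.21×10^9 = 4.76×10^10 K⁴.
Q = 0.895 × 5.67×10⁻⁸ × 0.0213 × 4.76×10^10 = 51.4 W.

Q ≈ 51.4 W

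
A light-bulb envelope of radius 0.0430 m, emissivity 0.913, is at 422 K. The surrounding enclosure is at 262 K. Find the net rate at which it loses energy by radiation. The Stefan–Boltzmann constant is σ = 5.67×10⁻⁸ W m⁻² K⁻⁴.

Q ≈ 32.5 W

A = 4πr² = 4π × (0.0430)² = 0.0232 m².
Q = εσA(T⁴ − T_s⁴). T⁴ − T_s⁴ = (422)⁴ − (262)⁴ = 3.17×10^10 − 4.71×10^9 = 2.70×10^10 K⁴.
Q = 0.913 × 5.67×10⁻⁸ × 0.0232 × 2.70×10^10 = 32.5 W.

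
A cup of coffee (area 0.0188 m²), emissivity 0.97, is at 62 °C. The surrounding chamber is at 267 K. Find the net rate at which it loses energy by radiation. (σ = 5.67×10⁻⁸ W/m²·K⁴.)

Q ≈ 7.77 W

Convert: 62 °C = 335 K.
Q = εσA(T⁴ − T_s⁴). T⁴ − T_s⁴ = (335)⁴ − (267)⁴ = 1.26×10^10 − 5.08×10^9 = 7.51×10^9 K⁴.
Q = 0.97 × 5.67×10⁻⁸ × 0.0188 × 7.51×10^9 = 7.77 W.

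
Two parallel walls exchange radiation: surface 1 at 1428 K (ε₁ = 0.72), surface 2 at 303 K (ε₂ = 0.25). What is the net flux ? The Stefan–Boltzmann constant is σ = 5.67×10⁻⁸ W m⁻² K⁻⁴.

q ≈ 53600 W/m²

For two large parallel gray plates, q = σ(T₁⁴ − T₂⁴) / (1/ε₁ + 1/ε₂ − 1).
1/ε₁ + 1/ε₂ − 1 = 1/0.72 + 1/0.25 − 1 = 4.389.
T₁⁴ − T₂⁴ = 4.16×10^12 − 8.43×10^9 = 4.15×10^12 K⁴.
q = 5.67×10⁻⁸ × 4.15×10^12 / 4.389 = 53600 W/m².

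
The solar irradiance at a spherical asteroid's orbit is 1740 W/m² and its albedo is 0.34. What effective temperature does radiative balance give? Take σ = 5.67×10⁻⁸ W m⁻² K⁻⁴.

T ≈ 267 K

Power absorbed = (1−a)S·πR²; power emitted = 4πR²σT⁴. Equating and cancelling πR²:
T = ((1−a)S / 4σ)^(1/4) = (1150 / (4 × 5.67×10⁻⁸))^(1/4) = (5.06×10^9)^(1/4).
T = 267 K.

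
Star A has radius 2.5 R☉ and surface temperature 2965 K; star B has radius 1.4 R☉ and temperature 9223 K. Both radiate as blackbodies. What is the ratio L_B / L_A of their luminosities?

L_B/L_A ≈ 29.4

L = 4πR²σT⁴ ∝ R²T⁴, so L_B/L_A = (1.4/2.5)² × (9223/2965)⁴ = 0.314 × 93.6 = 29.4.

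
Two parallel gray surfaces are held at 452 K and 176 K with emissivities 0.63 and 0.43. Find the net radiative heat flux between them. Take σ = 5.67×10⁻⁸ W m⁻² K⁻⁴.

q ≈ 794 W/m²

For two large parallel gray plates, q = σ(T₁⁴ − T₂⁴) / (1/ε₁ + 1/ε₂ − 1).
1/ε₁ + 1/ε₂ − 1 = 1/0.63 + 1/0.43 − 1 = 2.913.
T₁⁴ − T₂⁴ = 4.17×10^10 − 9.60×10^8 = 4.08×10^10 K⁴.
q = 5.67×10⁻⁸ × 4.08×10^10 / 2.913 = 794 W/m².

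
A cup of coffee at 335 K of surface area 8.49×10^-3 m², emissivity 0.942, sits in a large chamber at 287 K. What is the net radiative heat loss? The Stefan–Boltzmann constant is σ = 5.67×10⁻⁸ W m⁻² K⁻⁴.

Q ≈ 2.63 W

Q = εσA(T⁴ − T_s⁴). T⁴ − T_s⁴ = (335)⁴ − (287)⁴ = 1.26×10^10 − 6.78×10^9 = 5.81×10^9 K⁴.
Q = 0.942 × 5.67×10⁻⁸ × 8.49×10^-3 × 5.81×10^9 = 2.63 W.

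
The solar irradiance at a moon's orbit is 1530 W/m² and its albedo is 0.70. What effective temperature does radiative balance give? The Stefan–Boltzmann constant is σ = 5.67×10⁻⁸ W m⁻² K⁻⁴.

Power absorbed = (1−a)S·πR²; power emitted = 4πR²σT⁴. Equating and cancelling πR²:
T = ((1−a)S / 4σ)^(1/4) = (459 / (4 × 5.67×10⁻⁸))^(1/4) = (2.02×10^9)^(1/4).
T = 212 K.

T ≈ 212 K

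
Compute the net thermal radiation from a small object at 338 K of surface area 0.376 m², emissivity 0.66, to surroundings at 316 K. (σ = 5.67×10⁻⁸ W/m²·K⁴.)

Q = εσA(T⁴ − T_s⁴). T⁴ − T_s⁴ = (338)⁴ − (316)⁴ = 1.31×10^10 − 9.97×10^9 = 3.08×10^9 K⁴.
Q = 0.66 × 5.67×10⁻⁸ × 0.376 × 3.08×10^9 = 43.3 W.

Q ≈ 43.3 W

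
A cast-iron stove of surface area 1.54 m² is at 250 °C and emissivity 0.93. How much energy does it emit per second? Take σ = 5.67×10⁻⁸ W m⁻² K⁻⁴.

P ≈ 6080 W

250 °C = 523 K.
P = εσAT⁴ = 0.93 × 5.67×10⁻⁸ × 1.54 × (523)⁴ = 0.93 × 5.67×10⁻⁸ × 1.54 × 7.48×10^10.
P = 6080 W.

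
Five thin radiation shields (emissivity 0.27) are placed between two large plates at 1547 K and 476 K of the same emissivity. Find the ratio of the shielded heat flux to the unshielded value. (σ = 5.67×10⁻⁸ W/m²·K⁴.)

With N identical shields there are N+1 = 6 gaps in series, each with the same radiative resistance, so the flux falls to 1/(N+1) of its unshielded value.

ratio ≈ 0.167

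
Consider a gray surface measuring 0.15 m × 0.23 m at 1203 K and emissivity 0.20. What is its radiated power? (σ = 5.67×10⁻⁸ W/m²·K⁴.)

P ≈ 819 W

A = 0.15 × 0.23 = 0.0345 m².
Stefan–Boltzmann: P = εσAT⁴ = 0.20 × 5.67×10⁻⁸ × 0.0345 × (1203)⁴ = 0.20 × 5.67×10⁻⁸ × 0.0345 × 2.09×10^12.
P = 819 W.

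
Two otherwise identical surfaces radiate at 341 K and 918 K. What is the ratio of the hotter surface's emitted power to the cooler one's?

ratio ≈ 52.5

P ∝ T⁴, so the ratio is (918/341)⁴ = (2.692)⁴ = 52.5.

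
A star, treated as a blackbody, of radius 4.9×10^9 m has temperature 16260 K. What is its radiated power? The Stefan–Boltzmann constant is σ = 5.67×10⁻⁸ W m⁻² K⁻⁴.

P ≈ 1.20×10^30 W

A = 4πr² = 4π × (4.9×10^9)² = 3.02×10^20 m².
P = σAT⁴ = 5.67×10⁻⁸ × 3.02×10^20 × (16260)⁴ = 5.67×10⁻⁸ × 3.02×10^20 × 6.99×10^16.
P = 1.20×10^30 W.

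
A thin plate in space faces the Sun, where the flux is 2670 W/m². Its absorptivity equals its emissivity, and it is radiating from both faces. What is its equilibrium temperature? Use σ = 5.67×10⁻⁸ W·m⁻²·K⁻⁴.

Absorbed flux αS = emitted flux 2εσT⁴ per unit area; with α = ε this gives T = (S/2σ)^(1/4).
T = (2670 / (2 × 5.67×10⁻⁸))^(1/4) = (2.35×10^10)^(1/4).
T = 392 K.

T ≈ 392 K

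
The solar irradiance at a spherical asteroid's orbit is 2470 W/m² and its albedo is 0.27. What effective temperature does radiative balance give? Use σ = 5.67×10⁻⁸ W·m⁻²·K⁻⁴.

Power absorbed = (1−a)S·πR²; power emitted = 4πR²σT⁴. Equating and cancelling πR²:
T = ((1−a)S / 4σ)^(1/4) = (1800 / (4 × 5.67×10⁻⁸))^(1/4) = (7.95×10^9)^(1/4).
T = 299 K.

T ≈ 299 K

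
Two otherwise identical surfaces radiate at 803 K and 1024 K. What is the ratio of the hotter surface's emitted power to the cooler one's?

ratio ≈ 2.64

P ∝ T⁴, so the ratio is (1024/803)⁴ = (1.275)⁴ = 2.64.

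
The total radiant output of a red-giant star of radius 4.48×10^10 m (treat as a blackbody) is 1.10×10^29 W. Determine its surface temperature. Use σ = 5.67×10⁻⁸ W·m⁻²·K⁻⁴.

T ≈ 2960 K

A = 4πr² = 4π × (4.48×10^10)² = 2.52×10^22 m².
From P = σAT⁴, T = (P / σA)^(1/4) = (1.10×10^29 / (5.67×10⁻⁸ × 2.52×10^22))^(1/4).
T = (7.69×10^13)^(1/4) = 2960 K.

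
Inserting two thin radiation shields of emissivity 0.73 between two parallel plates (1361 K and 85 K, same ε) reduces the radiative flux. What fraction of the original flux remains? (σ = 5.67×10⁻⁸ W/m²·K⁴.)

ratio ≈ 0.333

With N identical shields there are N+1 = 3 gaps in series, each with the same radiative resistance, so the flux falls to 1/(N+1) of its unshielded value.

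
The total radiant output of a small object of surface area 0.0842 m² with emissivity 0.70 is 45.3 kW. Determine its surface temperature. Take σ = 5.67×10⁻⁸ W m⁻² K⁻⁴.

From P = εσAT⁴, T = (P / εσA)^(1/4) = (45300 / (0.70 × 5.67×10⁻⁸ × 0.0842))^(1/4).
T = (1.36×10^13)^(1/4) = 1920 K.

T ≈ 1920 K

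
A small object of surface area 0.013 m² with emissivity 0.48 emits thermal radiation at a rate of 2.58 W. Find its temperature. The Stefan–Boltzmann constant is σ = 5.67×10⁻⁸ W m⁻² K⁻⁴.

T ≈ 292 K

From P = εσAT⁴, T = (P / εσA)^(1/4) = (2.58 / (0.48 × 5.67×10⁻⁸ × 0.0130))^(1/4).
T = (7.29×10^9)^(1/4) = 292 K.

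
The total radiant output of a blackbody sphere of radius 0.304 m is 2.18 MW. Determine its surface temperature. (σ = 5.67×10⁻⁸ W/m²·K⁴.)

T ≈ 2400 K

A = 4πr² = 4π × (0.304)² = 1.16 m².
From P = σAT⁴, T = (P / σA)^(1/4) = (2.18×10^6 / (5.67×10⁻⁸ × 1.16))^(1/4).
T = (3.31×10^13)^(1/4) = 2400 K.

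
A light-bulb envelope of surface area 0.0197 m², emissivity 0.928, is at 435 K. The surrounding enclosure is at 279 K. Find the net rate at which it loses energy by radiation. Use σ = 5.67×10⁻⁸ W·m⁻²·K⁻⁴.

Q = εσA(T⁴ − T_s⁴). T⁴ − T_s⁴ = (435)⁴ − (279)⁴ = 3.58×10^10 − 6.06×10^9 = 2.97×10^10 K⁴.
Q = 0.928 × 5.67×10⁻⁸ × 0.0197 × 2.97×10^10 = 30.8 W.

Q ≈ 30.8 W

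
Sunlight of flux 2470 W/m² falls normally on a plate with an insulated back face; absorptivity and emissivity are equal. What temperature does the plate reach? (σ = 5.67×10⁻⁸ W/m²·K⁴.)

T ≈ 457 K

Absorbed flux αS = emitted flux εσT⁴ (one radiating face); with α = ε, T = (S/σ)^(1/4).
T = (2470 / 5.67×10⁻⁸)^(1/4) = (4.36×10^10)^(1/4).
T = 457 K.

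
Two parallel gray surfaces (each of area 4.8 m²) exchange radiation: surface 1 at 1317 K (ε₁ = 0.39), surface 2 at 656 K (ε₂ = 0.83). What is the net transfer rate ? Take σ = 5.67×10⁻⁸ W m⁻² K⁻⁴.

For two large parallel gray plates, q = σ(T₁⁴ − T₂⁴) / (1/ε₁ + 1/ε₂ − 1).
1/ε₁ + 1/ε₂ − 1 = 1/0.39 + 1/0.83 − 1 = 2.769.
T₁⁴ − T₂⁴ = 3.01×10^12 − 1.85×10^11 = 2.82×10^12 K⁴.
q = 5.67×10⁻⁸ × 2.82×10^12 / 2.769 = 57800 W/m².
Q = q·A = 57800 × 4.8 = 2.78×10^5 W.

Q ≈ 2.78×10^5 W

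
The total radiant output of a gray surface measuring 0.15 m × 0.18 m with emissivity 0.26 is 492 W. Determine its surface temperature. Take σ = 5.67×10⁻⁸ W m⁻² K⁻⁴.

T ≈ 1050 K

A = 0.15 × 0.18 = 0.0270 m².
From P = εσAT⁴, T = (P / εσA)^(1/4) = (492 / (0.26 × 5.67×10⁻⁸ × 0.0270))^(1/4).
T = (1.24×10^12)^(1/4) = 1050 K.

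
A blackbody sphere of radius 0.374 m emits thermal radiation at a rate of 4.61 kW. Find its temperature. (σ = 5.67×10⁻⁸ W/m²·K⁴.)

A = 4πr² = 4π × (0.374)² = 1.76 m².
From P = σAT⁴, T = (P / σA)^(1/4) = (4610 / (5.67×10⁻⁸ × 1.76))^(1/4).
T = (4.63×10^10)^(1/4) = 464 K.

T ≈ 464 K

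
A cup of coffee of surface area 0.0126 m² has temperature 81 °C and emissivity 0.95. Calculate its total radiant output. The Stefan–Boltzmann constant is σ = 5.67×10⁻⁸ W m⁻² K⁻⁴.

P ≈ 10.7 W

81 °C = 354 K.
P = εσAT⁴ = 0.95 × 5.67×10⁻⁸ × 0.0126 × (354)⁴ = 0.95 × 5.67×10⁻⁸ × 0.0126 × 1.57×10^10.
P = 10.7 W.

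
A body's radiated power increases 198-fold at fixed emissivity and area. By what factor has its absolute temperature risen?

factor ≈ 3.75

P ∝ T⁴ ⇒ T ∝ P^(1/4), so T scales by (198)^(1/4) = 3.75.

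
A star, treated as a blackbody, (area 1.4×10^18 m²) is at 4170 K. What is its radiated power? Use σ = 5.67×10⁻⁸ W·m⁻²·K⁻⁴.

P = σAT⁴ = 5.67×10⁻⁸ × 1.40×10^18 × (4170)⁴ = 5.67×10⁻⁸ × 1.40×10^18 × 3.02×10^14.
P = 2.40×10^25 W.

P ≈ 2.40×10^25 W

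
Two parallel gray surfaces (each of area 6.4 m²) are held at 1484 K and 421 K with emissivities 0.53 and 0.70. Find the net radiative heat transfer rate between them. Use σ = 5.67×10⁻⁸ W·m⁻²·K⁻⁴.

Q ≈ 7.55×10^5 W

For two large parallel gray plates, q = σ(T₁⁴ − T₂⁴) / (1/ε₁ + 1/ε₂ − 1).
1/ε₁ + 1/ε₂ − 1 = 1/0.53 + 1/0.70 − 1 = 2.315.
T₁⁴ − T₂⁴ = 4.85×10^12 − 3.14×10^10 = 4.82×10^12 K⁴.
q = 5.67×10⁻⁸ × 4.82×10^12 / 2.315 = 1.18×10^5 W/m².
Q = q·A = 1.18×10^5 × 6.4 = 7.55×10^5 W.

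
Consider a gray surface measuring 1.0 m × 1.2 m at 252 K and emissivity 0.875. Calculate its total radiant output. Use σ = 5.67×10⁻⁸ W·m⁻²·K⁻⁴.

P ≈ 240 W

A = 1.0 × 1.2 = 1.20 m².
P = εσAT⁴ = 0.875 × 5.67×10⁻⁸ × 1.20 × (252)⁴ = 0.875 × 5.67×10⁻⁸ × 1.20 × 4.03×10^9.
P = 240 W.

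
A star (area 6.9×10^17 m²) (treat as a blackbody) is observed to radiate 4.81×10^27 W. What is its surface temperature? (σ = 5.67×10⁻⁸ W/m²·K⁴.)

From P = σAT⁴, T = (P / σA)^(1/4) = (4.81×10^27 / (5.67×10⁻⁸ × 6.90×10^17))^(1/4).
T = (1.23×10^17)^(1/4) = 18700 K.

T ≈ 18700 K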